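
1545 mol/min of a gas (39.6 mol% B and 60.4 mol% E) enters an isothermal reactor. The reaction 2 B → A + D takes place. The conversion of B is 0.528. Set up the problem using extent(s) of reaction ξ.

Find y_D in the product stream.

0.105

B reacted = 0.528 × 611.8 = 323 mol/min; ν_B = −2, so ξ = 323/2 = 161.5 mol/min.
Outlet amounts (n = n₀ + ν ξ):
  B: 611.8 − 2(161.5) = 288.8
  A: 0 + 1(161.5) = 161.5
  D: 0 + 1(161.5) = 161.5
  E: 933.2 (inert)
Total out = 1545 mol/min; y_D = 161.5 / 1545 = 0.1045.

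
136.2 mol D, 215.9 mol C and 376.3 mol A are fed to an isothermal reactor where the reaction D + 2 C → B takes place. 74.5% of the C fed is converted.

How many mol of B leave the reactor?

C reacted = 0.745 × 215.9 = 160.8 mol; ν_C = −2, so ξ = 160.8/2 = 80.42 mol.
Outlet amounts (n = n₀ + ν ξ):
  D: 136.2 − 1(80.42) = 55.78
  C: 215.9 − 2(80.42) = 55.05
  B: 0 + 1(80.42) = 80.42
  A: 376.3 (inert)

80.4 mol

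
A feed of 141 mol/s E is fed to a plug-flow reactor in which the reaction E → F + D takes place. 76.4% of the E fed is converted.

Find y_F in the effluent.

E reacted = 0.764 × 141 = 107.7 mol/s; ν_E = −1, so ξ = 107.7/1 = 107.7 mol/s.
Outlet amounts (n = n₀ + ν ξ):
  E: 141 − 1(107.7) = 33.28
  F: 0 + 1(107.7) = 107.7
  D: 0 + 1(107.7) = 107.7
Total out = 248.7 mol/s; y_F = 107.7 / 248.7 = 0.4331.

0.433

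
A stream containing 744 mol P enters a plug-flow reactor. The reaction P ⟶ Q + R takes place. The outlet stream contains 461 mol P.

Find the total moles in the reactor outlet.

For P: n = n₀ − 1ξ → 461 = 744 − 1ξ, giving ξ = 283 mol.
Outlet amounts (n = n₀ + ν ξ):
  P: 744 − 1(283) = 461
  Q: 0 + 1(283) = 283
  R: 0 + 1(283) = 283
Total out = 461 + 283 + 283 = 1027 mol.

1030 mol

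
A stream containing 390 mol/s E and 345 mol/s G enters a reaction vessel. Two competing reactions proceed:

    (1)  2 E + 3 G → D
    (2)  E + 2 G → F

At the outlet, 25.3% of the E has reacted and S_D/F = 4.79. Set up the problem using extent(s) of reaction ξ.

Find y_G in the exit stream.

0.358

Conversion of E: E consumed = 0.253 × 390 = 98.67 mol/s = 2ξ₁ + 1ξ₂.
Selectivity: 1ξ₁ / (1ξ₂) = 4.79 → ξ₁ = 4.79 ξ₂.
Substitute: (2·4.79 + 1) ξ₂ = 98.67 → ξ₂ = 9.326 mol/s, ξ₁ = 44.67 mol/s.
Outlet amounts (n = n₀ + Σ ν·ξ):
  E: 390 − 2(44.67) − 1(9.326) = 291.3
  G: 345 − 3(44.67) − 2(9.326) = 192.3
  D: 0 + 1(44.67) = 44.67
  F: 0 + 1(9.326) = 9.326
Total out = 537.7 mol/s; y_G = 192.3 / 537.7 = 0.3577.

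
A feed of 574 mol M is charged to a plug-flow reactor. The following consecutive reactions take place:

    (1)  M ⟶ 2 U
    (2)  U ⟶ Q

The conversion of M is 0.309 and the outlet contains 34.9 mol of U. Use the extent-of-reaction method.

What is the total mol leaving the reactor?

751 mol

Conversion of M: M consumed = 1ξ₁ = 0.309 × 574 → ξ₁ = 177.4 mol.
U balance: n_U = 0 + 2ξ₁ − 1ξ₂ = 34.9 → ξ₂ = (2·177.4 − 34.9)/1 = 319.8 mol.
Outlet amounts (n = n₀ + Σ ν·ξ):
  M: 574 − 1(177.4) = 396.6
  U: 0 + 2(177.4) − 1(319.8) = 34.9
  Q: 0 + 1(319.8) = 319.8
Total out = 396.6 + 34.9 + 319.8 = 751.4 mol.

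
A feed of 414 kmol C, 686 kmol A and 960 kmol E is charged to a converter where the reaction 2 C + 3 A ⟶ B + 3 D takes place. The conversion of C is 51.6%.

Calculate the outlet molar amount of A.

366 kmol

C reacted = 0.516 × 414 = 213.6 kmol; ν_C = −2, so ξ = 213.6/2 = 106.8 kmol.
Outlet amounts (n = n₀ + ν ξ):
  C: 414 − 2(106.8) = 200.4
  A: 686 − 3(106.8) = 365.6
  B: 0 + 1(106.8) = 106.8
  D: 0 + 3(106.8) = 320.4
  E: 960 (inert)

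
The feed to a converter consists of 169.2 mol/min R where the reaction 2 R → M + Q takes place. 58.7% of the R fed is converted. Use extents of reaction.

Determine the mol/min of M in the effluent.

49.7 mol/min

R reacted = 0.587 × 169.2 = 99.32 mol/min; ν_R = −2, so ξ = 99.32/2 = 49.66 mol/min.
Outlet amounts (n = n₀ + ν ξ):
  R: 169.2 − 2(49.66) = 69.88
  M: 0 + 1(49.66) = 49.66
  Q: 0 + 1(49.66) = 49.66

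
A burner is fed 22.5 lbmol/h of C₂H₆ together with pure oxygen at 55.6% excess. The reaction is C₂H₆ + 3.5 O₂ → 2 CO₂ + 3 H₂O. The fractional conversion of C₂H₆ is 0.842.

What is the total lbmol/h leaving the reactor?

155 lbmol/h

Stoichiometric O₂ = 3.5 × 22.5 = 78.75 lbmol/h; O₂ fed = 78.75 × 1.556 = 122.5 lbmol/h.
Fuel reacted = 0.842 × 22.5 → ξ = 18.95 lbmol/h.
Outlet (n = n₀ + ν ξ):
  C₂H₆: 22.5 − 1(18.95) = 3.555
  O₂: 122.5 − 3.5(18.95) = 56.23
  CO₂: 0 + 2(18.95) = 37.89
  H₂O: 0 + 3(18.95) = 56.84
Total out = 3.555 + 56.23 + 37.89 + 56.84 = 154.5 lbmol/h.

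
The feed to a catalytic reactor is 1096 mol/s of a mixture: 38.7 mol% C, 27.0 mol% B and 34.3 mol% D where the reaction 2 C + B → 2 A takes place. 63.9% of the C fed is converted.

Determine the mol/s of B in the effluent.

160 mol/s

C reacted = 0.639 × 424.2 = 271 mol/s; ν_C = −2, so ξ = 271/2 = 135.5 mol/s.
Outlet amounts (n = n₀ + ν ξ):
  C: 424.2 − 2(135.5) = 153.1
  B: 295.9 − 1(135.5) = 160.4
  A: 0 + 2(135.5) = 271
  D: 375.9 (inert)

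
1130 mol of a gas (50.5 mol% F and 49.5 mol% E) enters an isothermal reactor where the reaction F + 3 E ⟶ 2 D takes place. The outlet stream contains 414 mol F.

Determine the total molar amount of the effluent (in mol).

817 mol

For F: n = n₀ − 1ξ → 414 = 570.6 − 1ξ, giving ξ = 156.6 mol.
Outlet amounts (n = n₀ + ν ξ):
  F: 570.6 − 1(156.6) = 414
  E: 559.4 − 3(156.6) = 89.4
  D: 0 + 2(156.6) = 313.3
Total out = 414 + 89.4 + 313.3 = 816.7 mol.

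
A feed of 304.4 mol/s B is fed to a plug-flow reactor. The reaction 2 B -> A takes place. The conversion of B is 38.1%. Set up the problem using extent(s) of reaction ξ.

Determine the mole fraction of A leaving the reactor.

B reacted = 0.381 × 304.4 = 116 mol/s; ν_B = −2, so ξ = 116/2 = 57.99 mol/s.
Outlet amounts (n = n₀ + ν ξ):
  B: 304.4 − 2(57.99) = 188.4
  A: 0 + 1(57.99) = 57.99
Total out = 246.4 mol/s; y_A = 57.99 / 246.4 = 0.2353.

0.235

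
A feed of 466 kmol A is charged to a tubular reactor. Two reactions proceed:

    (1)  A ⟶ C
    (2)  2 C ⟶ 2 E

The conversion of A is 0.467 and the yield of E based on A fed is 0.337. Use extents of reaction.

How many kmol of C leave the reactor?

60.6 kmol

Conversion of A: A consumed = 1ξ₁ = 0.467 × 466 → ξ₁ = 217.6 kmol.
Yield of E: 2ξ₂ / 466 = 0.337 → ξ₂ = 78.52 kmol.
Outlet amounts (n = n₀ + Σ ν·ξ):
  A: 466 − 1(217.6) = 248.4
  C: 0 + 1(217.6) − 2(78.52) = 60.58
  E: 0 + 2(78.52) = 157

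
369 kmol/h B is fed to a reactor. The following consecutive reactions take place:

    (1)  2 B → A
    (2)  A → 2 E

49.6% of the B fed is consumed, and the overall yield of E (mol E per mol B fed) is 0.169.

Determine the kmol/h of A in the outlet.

Conversion of B: B consumed = 2ξ₁ = 0.496 × 369 → ξ₁ = 91.51 kmol/h.
Yield of E: 2ξ₂ / 369 = 0.169 → ξ₂ = 31.18 kmol/h.
Outlet amounts (n = n₀ + Σ ν·ξ):
  B: 369 − 2(91.51) = 186
  A: 0 + 1(91.51) − 1(31.18) = 60.33
  E: 0 + 2(31.18) = 62.36

60.3 kmol/h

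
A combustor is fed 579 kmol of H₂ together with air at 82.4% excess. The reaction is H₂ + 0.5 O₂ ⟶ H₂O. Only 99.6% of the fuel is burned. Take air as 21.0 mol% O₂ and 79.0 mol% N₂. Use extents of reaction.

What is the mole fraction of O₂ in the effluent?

0.0855

Stoichiometric O₂ = 0.5 × 579 = 289.5 kmol; O₂ fed = 289.5 × 1.824 = 528 kmol.
N₂ fed = 528 × 79/21 = 1986 kmol.
Fuel reacted = 0.996 × 579 → ξ = 576.7 kmol.
Outlet (n = n₀ + ν ξ):
  H₂: 579 − 1(576.7) = 2.316
  O₂: 528 − 0.5(576.7) = 239.7
  N₂: 1986 (inert)
  H₂O: 0 + 1(576.7) = 576.7
Total out = 2805 kmol; y_O₂ = 239.7 / 2805 = 0.08545.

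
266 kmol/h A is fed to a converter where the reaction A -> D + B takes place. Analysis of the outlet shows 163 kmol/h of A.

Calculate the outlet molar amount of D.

For A: n = n₀ − 1ξ → 163 = 266 − 1ξ, giving ξ = 103 kmol/h.
Outlet amounts (n = n₀ + ν ξ):
  A: 266 − 1(103) = 163
  D: 0 + 1(103) = 103
  B: 0 + 1(103) = 103

103 kmol/h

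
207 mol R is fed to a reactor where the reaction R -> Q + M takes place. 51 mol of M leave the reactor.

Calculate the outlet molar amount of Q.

51 mol

For M: n = n₀ + 1ξ → 51 = 0 + 1ξ, giving ξ = 51 mol.
Outlet amounts (n = n₀ + ν ξ):
  R: 207 − 1(51) = 156
  Q: 0 + 1(51) = 51
  M: 0 + 1(51) = 51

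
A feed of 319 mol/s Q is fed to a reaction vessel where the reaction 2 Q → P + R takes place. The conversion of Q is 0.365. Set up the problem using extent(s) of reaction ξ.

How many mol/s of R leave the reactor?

Q reacted = 0.365 × 319 = 116.4 mol/s; ν_Q = −2, so ξ = 116.4/2 = 58.22 mol/s.
Outlet amounts (n = n₀ + ν ξ):
  Q: 319 − 2(58.22) = 202.6
  P: 0 + 1(58.22) = 58.22
  R: 0 + 1(58.22) = 58.22

58.2 mol/s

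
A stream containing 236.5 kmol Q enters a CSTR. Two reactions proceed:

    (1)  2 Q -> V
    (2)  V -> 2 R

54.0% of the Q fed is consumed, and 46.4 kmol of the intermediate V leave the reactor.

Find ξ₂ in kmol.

Conversion of Q: Q consumed = 2ξ₁ = 0.54 × 236.5 → ξ₁ = 63.86 kmol.
V balance: n_V = 0 + 1ξ₁ − 1ξ₂ = 46.4 → ξ₂ = (1·63.86 − 46.4)/1 = 17.46 kmol.
Outlet amounts (n = n₀ + Σ ν·ξ):
  Q: 236.5 − 2(63.86) = 108.8
  V: 0 + 1(63.86) − 1(17.46) = 46.4
  R: 0 + 2(17.46) = 34.91

ξ₂ = 17.5 kmol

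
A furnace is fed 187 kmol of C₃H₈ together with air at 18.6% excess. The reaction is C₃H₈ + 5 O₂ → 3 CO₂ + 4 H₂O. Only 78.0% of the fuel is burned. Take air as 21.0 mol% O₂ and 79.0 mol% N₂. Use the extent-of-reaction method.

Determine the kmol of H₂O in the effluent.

Stoichiometric O₂ = 5 × 187 = 935 kmol; O₂ fed = 935 × 1.186 = 1109 kmol.
N₂ fed = 1109 × 79/21 = 4172 kmol.
Fuel reacted = 0.78 × 187 → ξ = 145.9 kmol.
Outlet (n = n₀ + ν ξ):
  C₃H₈: 187 − 1(145.9) = 41.14
  O₂: 1109 − 5(145.9) = 379.6
  N₂: 4172 (inert)
  CO₂: 0 + 3(145.9) = 437.6
  H₂O: 0 + 4(145.9) = 583.4

583 kmol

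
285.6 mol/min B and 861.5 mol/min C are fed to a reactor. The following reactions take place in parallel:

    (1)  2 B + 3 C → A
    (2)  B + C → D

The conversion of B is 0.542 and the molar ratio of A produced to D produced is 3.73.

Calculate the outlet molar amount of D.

Conversion of B: B consumed = 0.542 × 285.6 = 154.8 mol/min = 2ξ₁ + 1ξ₂.
Selectivity: 1ξ₁ / (1ξ₂) = 3.73 → ξ₁ = 3.73 ξ₂.
Substitute: (2·3.73 + 1) ξ₂ = 154.8 → ξ₂ = 18.3 mol/min, ξ₁ = 68.25 mol/min.
Outlet amounts (n = n₀ + Σ ν·ξ):
  B: 285.6 − 2(68.25) − 1(18.3) = 130.8
  C: 861.5 − 3(68.25) − 1(18.3) = 638.5
  A: 0 + 1(68.25) = 68.25
  D: 0 + 1(18.3) = 18.3

18.3 mol/min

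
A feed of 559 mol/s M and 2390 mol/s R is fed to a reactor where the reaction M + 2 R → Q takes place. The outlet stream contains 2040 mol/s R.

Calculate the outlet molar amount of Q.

175 mol/s

For R: n = n₀ − 2ξ → 2040 = 2390 − 2ξ, giving ξ = 175 mol/s.
Outlet amounts (n = n₀ + ν ξ):
  M: 559 − 1(175) = 384
  R: 2390 − 2(175) = 2040
  Q: 0 + 1(175) = 175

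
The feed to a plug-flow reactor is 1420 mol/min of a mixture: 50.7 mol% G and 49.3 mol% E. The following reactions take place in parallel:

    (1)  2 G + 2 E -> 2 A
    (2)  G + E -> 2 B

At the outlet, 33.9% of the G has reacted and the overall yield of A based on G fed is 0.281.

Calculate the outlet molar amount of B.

Yield of A: 2ξ₁ / 719.9 = 0.281 → ξ₁ = 101.2 mol/min.
Conversion of G: 2ξ₁ + 1ξ₂ = 0.339 × 719.9 = 244.1 → ξ₂ = 41.76 mol/min.
Outlet amounts (n = n₀ + Σ ν·ξ):
  G: 719.9 − 2(101.2) − 1(41.76) = 475.9
  E: 700.1 − 2(101.2) − 1(41.76) = 456
  A: 0 + 2(101.2) = 202.3
  B: 0 + 2(41.76) = 83.51

83.5 mol/min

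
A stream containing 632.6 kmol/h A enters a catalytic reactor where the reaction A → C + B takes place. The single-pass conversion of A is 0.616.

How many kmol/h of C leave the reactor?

390 kmol/h

A reacted = 0.616 × 632.6 = 389.7 kmol/h; ν_A = −1, so ξ = 389.7/1 = 389.7 kmol/h.
Outlet amounts (n = n₀ + ν ξ):
  A: 632.6 − 1(389.7) = 242.9
  C: 0 + 1(389.7) = 389.7
  B: 0 + 1(389.7) = 389.7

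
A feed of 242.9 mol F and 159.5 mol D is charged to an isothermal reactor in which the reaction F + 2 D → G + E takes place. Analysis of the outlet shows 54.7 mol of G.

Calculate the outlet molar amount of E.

For G: n = n₀ + 1ξ → 54.7 = 0 + 1ξ, giving ξ = 54.7 mol.
Outlet amounts (n = n₀ + ν ξ):
  F: 242.9 − 1(54.7) = 188.2
  D: 159.5 − 2(54.7) = 50.1
  G: 0 + 1(54.7) = 54.7
  E: 0 + 1(54.7) = 54.7

54.7 mol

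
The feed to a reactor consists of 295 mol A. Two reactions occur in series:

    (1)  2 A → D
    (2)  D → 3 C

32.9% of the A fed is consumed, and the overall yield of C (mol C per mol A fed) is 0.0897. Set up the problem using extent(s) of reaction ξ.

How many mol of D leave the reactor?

39.7 mol

Conversion of A: A consumed = 2ξ₁ = 0.329 × 295 → ξ₁ = 48.53 mol.
Yield of C: 3ξ₂ / 295 = 0.0897 → ξ₂ = 8.821 mol.
Outlet amounts (n = n₀ + Σ ν·ξ):
  A: 295 − 2(48.53) = 197.9
  D: 0 + 1(48.53) − 1(8.821) = 39.71
  C: 0 + 3(8.821) = 26.46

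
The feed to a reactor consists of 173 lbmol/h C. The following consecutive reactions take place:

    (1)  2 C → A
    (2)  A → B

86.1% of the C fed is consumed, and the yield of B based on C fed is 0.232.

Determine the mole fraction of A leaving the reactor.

0.349

Conversion of C: C consumed = 2ξ₁ = 0.861 × 173 → ξ₁ = 74.48 lbmol/h.
Yield of B: 1ξ₂ / 173 = 0.232 → ξ₂ = 40.14 lbmol/h.
Outlet amounts (n = n₀ + Σ ν·ξ):
  C: 173 − 2(74.48) = 24.05
  A: 0 + 1(74.48) − 1(40.14) = 34.34
  B: 0 + 1(40.14) = 40.14
Total out = 98.52 lbmol/h; y_A = 34.34 / 98.52 = 0.3486.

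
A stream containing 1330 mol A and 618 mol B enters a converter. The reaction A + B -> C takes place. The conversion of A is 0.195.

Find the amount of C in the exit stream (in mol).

A reacted = 0.195 × 1330 = 259.4 mol; ν_A = −1, so ξ = 259.4/1 = 259.4 mol.
Outlet amounts (n = n₀ + ν ξ):
  A: 1330 − 1(259.4) = 1071
  B: 618 − 1(259.4) = 358.6
  C: 0 + 1(259.4) = 259.4

259 mol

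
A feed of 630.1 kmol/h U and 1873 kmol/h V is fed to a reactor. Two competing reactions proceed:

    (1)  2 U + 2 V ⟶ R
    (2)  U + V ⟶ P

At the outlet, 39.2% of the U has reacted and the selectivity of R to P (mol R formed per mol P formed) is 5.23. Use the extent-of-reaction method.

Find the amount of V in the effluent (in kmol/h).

1630 kmol/h

Conversion of U: U consumed = 0.392 × 630.1 = 247 kmol/h = 2ξ₁ + 1ξ₂.
Selectivity: 1ξ₁ / (1ξ₂) = 5.23 → ξ₁ = 5.23 ξ₂.
Substitute: (2·5.23 + 1) ξ₂ = 247 → ξ₂ = 21.55 kmol/h, ξ₁ = 112.7 kmol/h.
Outlet amounts (n = n₀ + Σ ν·ξ):
  U: 630.1 − 2(112.7) − 1(21.55) = 383.1
  V: 1873 − 2(112.7) − 1(21.55) = 1626
  R: 0 + 1(112.7) = 112.7
  P: 0 + 1(21.55) = 21.55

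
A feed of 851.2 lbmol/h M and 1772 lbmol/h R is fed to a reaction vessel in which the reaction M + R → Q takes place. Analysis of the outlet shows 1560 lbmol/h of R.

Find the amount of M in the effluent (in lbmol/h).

639 lbmol/h

For R: n = n₀ − 1ξ → 1560 = 1772 − 1ξ, giving ξ = 212 lbmol/h.
Outlet amounts (n = n₀ + ν ξ):
  M: 851.2 − 1(212) = 639.2
  R: 1772 − 1(212) = 1560
  Q: 0 + 1(212) = 212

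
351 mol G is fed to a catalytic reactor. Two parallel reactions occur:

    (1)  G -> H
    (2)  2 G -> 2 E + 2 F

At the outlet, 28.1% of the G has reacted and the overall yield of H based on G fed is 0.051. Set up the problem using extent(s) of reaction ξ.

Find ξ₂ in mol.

Yield of H: 1ξ₁ / 351 = 0.051 → ξ₁ = 17.9 mol.
Conversion of G: 1ξ₁ + 2ξ₂ = 0.281 × 351 = 98.63 → ξ₂ = 40.37 mol.
Outlet amounts (n = n₀ + Σ ν·ξ):
  G: 351 − 1(17.9) − 2(40.37) = 252.4
  H: 0 + 1(17.9) = 17.9
  E: 0 + 2(40.37) = 80.73
  F: 0 + 2(40.37) = 80.73

ξ₂ = 40.4 mol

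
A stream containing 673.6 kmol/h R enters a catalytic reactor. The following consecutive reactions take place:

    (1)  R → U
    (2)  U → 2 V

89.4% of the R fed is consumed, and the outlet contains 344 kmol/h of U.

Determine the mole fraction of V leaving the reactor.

0.554

Conversion of R: R consumed = 1ξ₁ = 0.894 × 673.6 → ξ₁ = 602.2 kmol/h.
U balance: n_U = 0 + 1ξ₁ − 1ξ₂ = 344 → ξ₂ = (1·602.2 − 344)/1 = 258.2 kmol/h.
Outlet amounts (n = n₀ + Σ ν·ξ):
  R: 673.6 − 1(602.2) = 71.4
  U: 0 + 1(602.2) − 1(258.2) = 344
  V: 0 + 2(258.2) = 516.4
Total out = 931.8 kmol/h; y_V = 516.4 / 931.8 = 0.5542.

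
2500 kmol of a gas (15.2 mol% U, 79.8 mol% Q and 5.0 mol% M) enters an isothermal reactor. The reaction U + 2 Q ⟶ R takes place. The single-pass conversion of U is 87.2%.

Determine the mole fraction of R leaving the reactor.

0.18

U reacted = 0.872 × 380 = 331.4 kmol; ν_U = −1, so ξ = 331.4/1 = 331.4 kmol.
Outlet amounts (n = n₀ + ν ξ):
  U: 380 − 1(331.4) = 48.64
  Q: 1995 − 2(331.4) = 1332
  R: 0 + 1(331.4) = 331.4
  M: 125 (inert)
Total out = 1837 kmol; y_R = 331.4 / 1837 = 0.1804.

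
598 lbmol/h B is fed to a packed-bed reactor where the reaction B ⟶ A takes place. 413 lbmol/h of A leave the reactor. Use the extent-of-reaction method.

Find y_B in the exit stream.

For A: n = n₀ + 1ξ → 413 = 0 + 1ξ, giving ξ = 413 lbmol/h.
Outlet amounts (n = n₀ + ν ξ):
  B: 598 − 1(413) = 185
  A: 0 + 1(413) = 413
Total out = 598 lbmol/h; y_B = 185 / 598 = 0.3094.

0.309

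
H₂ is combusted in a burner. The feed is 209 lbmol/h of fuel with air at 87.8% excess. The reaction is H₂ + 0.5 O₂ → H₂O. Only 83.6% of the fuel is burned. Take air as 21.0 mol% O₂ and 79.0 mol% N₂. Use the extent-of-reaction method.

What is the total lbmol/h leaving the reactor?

Stoichiometric O₂ = 0.5 × 209 = 104.5 lbmol/h; O₂ fed = 104.5 × 1.878 = 196.3 lbmol/h.
N₂ fed = 196.3 × 79/21 = 738.3 lbmol/h.
Fuel reacted = 0.836 × 209 → ξ = 174.7 lbmol/h.
Outlet (n = n₀ + ν ξ):
  H₂: 209 − 1(174.7) = 34.28
  O₂: 196.3 − 0.5(174.7) = 108.9
  N₂: 738.3 (inert)
  H₂O: 0 + 1(174.7) = 174.7
Total out = 34.28 + 108.9 + 738.3 + 174.7 = 1056 lbmol/h.

1060 lbmol/h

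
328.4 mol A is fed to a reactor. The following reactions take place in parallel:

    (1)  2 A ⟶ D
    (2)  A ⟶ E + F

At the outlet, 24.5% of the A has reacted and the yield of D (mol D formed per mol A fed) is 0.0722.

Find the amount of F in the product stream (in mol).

Yield of D: 1ξ₁ / 328.4 = 0.0722 → ξ₁ = 23.71 mol.
Conversion of A: 2ξ₁ + 1ξ₂ = 0.245 × 328.4 = 80.46 → ξ₂ = 33.04 mol.
Outlet amounts (n = n₀ + Σ ν·ξ):
  A: 328.4 − 2(23.71) − 1(33.04) = 247.9
  D: 0 + 1(23.71) = 23.71
  E: 0 + 1(33.04) = 33.04
  F: 0 + 1(33.04) = 33.04

33 mol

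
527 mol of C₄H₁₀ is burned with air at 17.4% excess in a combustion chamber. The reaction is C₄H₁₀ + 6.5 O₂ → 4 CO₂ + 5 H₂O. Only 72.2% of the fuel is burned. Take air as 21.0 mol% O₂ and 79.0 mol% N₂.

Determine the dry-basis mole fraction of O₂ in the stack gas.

0.0844

Stoichiometric O₂ = 6.5 × 527 = 3426 mol; O₂ fed = 3426 × 1.174 = 4022 mol.
N₂ fed = 4022 × 79/21 = 15130 mol.
Fuel reacted = 0.722 × 527 → ξ = 380.5 mol.
Outlet (n = n₀ + ν ξ):
  C₄H₁₀: 527 − 1(380.5) = 146.5
  O₂: 4022 − 6.5(380.5) = 1548
  N₂: 15130 (inert)
  CO₂: 0 + 4(380.5) = 1522
  H₂O: 0 + 5(380.5) = 1902
Dry total = 18350 mol; y_O₂ (dry) = 1548 / 18350 = 0.0844.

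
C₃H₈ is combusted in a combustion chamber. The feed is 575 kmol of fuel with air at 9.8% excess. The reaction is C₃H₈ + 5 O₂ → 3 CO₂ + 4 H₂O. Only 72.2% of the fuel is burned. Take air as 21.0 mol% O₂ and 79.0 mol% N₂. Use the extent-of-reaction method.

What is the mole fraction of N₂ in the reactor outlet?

0.741

Stoichiometric O₂ = 5 × 575 = 2875 kmol; O₂ fed = 2875 × 1.098 = 3157 kmol.
N₂ fed = 3157 × 79/21 = 11880 kmol.
Fuel reacted = 0.722 × 575 → ξ = 415.1 kmol.
Outlet (n = n₀ + ν ξ):
  C₃H₈: 575 − 1(415.1) = 159.9
  O₂: 3157 − 5(415.1) = 1081
  N₂: 11880 (inert)
  CO₂: 0 + 3(415.1) = 1245
  H₂O: 0 + 4(415.1) = 1661
Total out = 16020 kmol; y_N₂ = 11880 / 16020 = 0.7412.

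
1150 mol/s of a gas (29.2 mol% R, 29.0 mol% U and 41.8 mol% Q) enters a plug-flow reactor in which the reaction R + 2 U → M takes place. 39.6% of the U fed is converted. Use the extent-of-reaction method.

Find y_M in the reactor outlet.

0.0649

U reacted = 0.396 × 333.5 = 132.1 mol/s; ν_U = −2, so ξ = 132.1/2 = 66.03 mol/s.
Outlet amounts (n = n₀ + ν ξ):
  R: 335.8 − 1(66.03) = 269.8
  U: 333.5 − 2(66.03) = 201.4
  M: 0 + 1(66.03) = 66.03
  Q: 480.7 (inert)
Total out = 1018 mol/s; y_M = 66.03 / 1018 = 0.06487.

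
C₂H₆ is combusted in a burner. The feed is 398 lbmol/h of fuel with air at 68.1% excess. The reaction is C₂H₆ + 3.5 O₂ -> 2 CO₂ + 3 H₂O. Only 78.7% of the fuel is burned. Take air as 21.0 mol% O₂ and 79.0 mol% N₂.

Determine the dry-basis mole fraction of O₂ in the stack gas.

0.116

Stoichiometric O₂ = 3.5 × 398 = 1393 lbmol/h; O₂ fed = 1393 × 1.681 = 2342 lbmol/h.
N₂ fed = 2342 × 79/21 = 8809 lbmol/h.
Fuel reacted = 0.787 × 398 → ξ = 313.2 lbmol/h.
Outlet (n = n₀ + ν ξ):
  C₂H₆: 398 − 1(313.2) = 84.77
  O₂: 2342 − 3.5(313.2) = 1245
  N₂: 8809 (inert)
  CO₂: 0 + 2(313.2) = 626.5
  H₂O: 0 + 3(313.2) = 939.7
Dry total = 10770 lbmol/h; y_O₂ (dry) = 1245 / 10770 = 0.1157.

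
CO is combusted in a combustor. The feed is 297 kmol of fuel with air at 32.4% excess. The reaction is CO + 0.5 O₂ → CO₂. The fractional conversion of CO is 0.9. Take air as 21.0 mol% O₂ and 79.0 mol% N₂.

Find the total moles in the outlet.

1100 kmol

Stoichiometric O₂ = 0.5 × 297 = 148.5 kmol; O₂ fed = 148.5 × 1.324 = 196.6 kmol.
N₂ fed = 196.6 × 79/21 = 739.6 kmol.
Fuel reacted = 0.9 × 297 → ξ = 267.3 kmol.
Outlet (n = n₀ + ν ξ):
  CO: 297 − 1(267.3) = 29.7
  O₂: 196.6 − 0.5(267.3) = 62.96
  N₂: 739.6 (inert)
  CO₂: 0 + 1(267.3) = 267.3
Total out = 29.7 + 62.96 + 739.6 + 267.3 = 1100 kmol.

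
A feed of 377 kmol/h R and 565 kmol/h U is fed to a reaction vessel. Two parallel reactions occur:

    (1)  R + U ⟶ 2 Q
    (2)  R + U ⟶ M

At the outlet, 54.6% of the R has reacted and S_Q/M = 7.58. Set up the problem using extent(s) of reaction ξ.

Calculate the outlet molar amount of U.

Conversion of R: R consumed = 0.546 × 377 = 205.8 kmol/h = 1ξ₁ + 1ξ₂.
Selectivity: 2ξ₁ / (1ξ₂) = 7.58 → ξ₁ = 3.79 ξ₂.
Substitute: (1·3.79 + 1) ξ₂ = 205.8 → ξ₂ = 42.97 kmol/h, ξ₁ = 162.9 kmol/h.
Outlet amounts (n = n₀ + Σ ν·ξ):
  R: 377 − 1(162.9) − 1(42.97) = 171.2
  U: 565 − 1(162.9) − 1(42.97) = 359.2
  Q: 0 + 2(162.9) = 325.7
  M: 0 + 1(42.97) = 42.97

359 kmol/h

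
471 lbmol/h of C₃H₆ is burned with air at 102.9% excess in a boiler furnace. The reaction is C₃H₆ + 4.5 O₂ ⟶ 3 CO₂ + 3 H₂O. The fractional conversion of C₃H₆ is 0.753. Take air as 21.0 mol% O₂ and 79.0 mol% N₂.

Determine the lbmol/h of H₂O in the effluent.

Stoichiometric O₂ = 4.5 × 471 = 2120 lbmol/h; O₂ fed = 2120 × 2.029 = 4300 lbmol/h.
N₂ fed = 4300 × 79/21 = 16180 lbmol/h.
Fuel reacted = 0.753 × 471 → ξ = 354.7 lbmol/h.
Outlet (n = n₀ + ν ξ):
  C₃H₆: 471 − 1(354.7) = 116.3
  O₂: 4300 − 4.5(354.7) = 2704
  N₂: 16180 (inert)
  CO₂: 0 + 3(354.7) = 1064
  H₂O: 0 + 3(354.7) = 1064

1060 lbmol/h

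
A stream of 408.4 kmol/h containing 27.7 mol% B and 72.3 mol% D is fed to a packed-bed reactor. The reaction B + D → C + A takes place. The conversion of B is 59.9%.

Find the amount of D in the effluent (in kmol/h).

B reacted = 0.599 × 113.1 = 67.76 kmol/h; ν_B = −1, so ξ = 67.76/1 = 67.76 kmol/h.
Outlet amounts (n = n₀ + ν ξ):
  B: 113.1 − 1(67.76) = 45.36
  D: 295.3 − 1(67.76) = 227.5
  C: 0 + 1(67.76) = 67.76
  A: 0 + 1(67.76) = 67.76

228 kmol/h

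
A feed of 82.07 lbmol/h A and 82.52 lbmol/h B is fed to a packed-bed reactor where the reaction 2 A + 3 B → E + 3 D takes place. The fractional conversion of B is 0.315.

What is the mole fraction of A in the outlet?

0.415

B reacted = 0.315 × 82.52 = 25.99 lbmol/h; ν_B = −3, so ξ = 25.99/3 = 8.665 lbmol/h.
Outlet amounts (n = n₀ + ν ξ):
  A: 82.07 − 2(8.665) = 64.74
  B: 82.52 − 3(8.665) = 56.53
  E: 0 + 1(8.665) = 8.665
  D: 0 + 3(8.665) = 25.99
Total out = 155.9 lbmol/h; y_A = 64.74 / 155.9 = 0.4152.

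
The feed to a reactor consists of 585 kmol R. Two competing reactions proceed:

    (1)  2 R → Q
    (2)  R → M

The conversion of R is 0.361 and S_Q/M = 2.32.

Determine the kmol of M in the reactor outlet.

37.4 kmol

Conversion of R: R consumed = 0.361 × 585 = 211.2 kmol = 2ξ₁ + 1ξ₂.
Selectivity: 1ξ₁ / (1ξ₂) = 2.32 → ξ₁ = 2.32 ξ₂.
Substitute: (2·2.32 + 1) ξ₂ = 211.2 → ξ₂ = 37.44 kmol, ξ₁ = 86.87 kmol.
Outlet amounts (n = n₀ + Σ ν·ξ):
  R: 585 − 2(86.87) − 1(37.44) = 373.8
  Q: 0 + 1(86.87) = 86.87
  M: 0 + 1(37.44) = 37.44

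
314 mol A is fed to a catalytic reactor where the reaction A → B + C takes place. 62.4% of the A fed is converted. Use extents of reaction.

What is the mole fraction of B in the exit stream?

0.384

A reacted = 0.624 × 314 = 195.9 mol; ν_A = −1, so ξ = 195.9/1 = 195.9 mol.
Outlet amounts (n = n₀ + ν ξ):
  A: 314 − 1(195.9) = 118.1
  B: 0 + 1(195.9) = 195.9
  C: 0 + 1(195.9) = 195.9
Total out = 509.9 mol; y_B = 195.9 / 509.9 = 0.3842.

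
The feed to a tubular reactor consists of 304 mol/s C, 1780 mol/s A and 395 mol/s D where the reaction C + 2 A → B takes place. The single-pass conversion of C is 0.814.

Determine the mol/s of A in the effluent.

C reacted = 0.814 × 304 = 247.5 mol/s; ν_C = −1, so ξ = 247.5/1 = 247.5 mol/s.
Outlet amounts (n = n₀ + ν ξ):
  C: 304 − 1(247.5) = 56.54
  A: 1780 − 2(247.5) = 1285
  B: 0 + 1(247.5) = 247.5
  D: 395 (inert)

1290 mol/s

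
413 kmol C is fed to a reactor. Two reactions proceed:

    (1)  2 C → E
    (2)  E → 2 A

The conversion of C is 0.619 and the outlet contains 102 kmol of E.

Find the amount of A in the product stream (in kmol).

Conversion of C: C consumed = 2ξ₁ = 0.619 × 413 → ξ₁ = 127.8 kmol.
E balance: n_E = 0 + 1ξ₁ − 1ξ₂ = 102 → ξ₂ = (1·127.8 − 102)/1 = 25.82 kmol.
Outlet amounts (n = n₀ + Σ ν·ξ):
  C: 413 − 2(127.8) = 157.4
  E: 0 + 1(127.8) − 1(25.82) = 102
  A: 0 + 2(25.82) = 51.65

51.6 kmol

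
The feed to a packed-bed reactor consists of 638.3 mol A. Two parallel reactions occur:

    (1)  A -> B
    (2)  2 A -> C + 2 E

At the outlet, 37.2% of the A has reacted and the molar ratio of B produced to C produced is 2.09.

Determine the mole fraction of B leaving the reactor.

Conversion of A: A consumed = 0.372 × 638.3 = 237.4 mol = 1ξ₁ + 2ξ₂.
Selectivity: 1ξ₁ / (1ξ₂) = 2.09 → ξ₁ = 2.09 ξ₂.
Substitute: (1·2.09 + 2) ξ₂ = 237.4 → ξ₂ = 58.06 mol, ξ₁ = 121.3 mol.
Outlet amounts (n = n₀ + Σ ν·ξ):
  A: 638.3 − 1(121.3) − 2(58.06) = 400.9
  B: 0 + 1(121.3) = 121.3
  C: 0 + 1(58.06) = 58.06
  E: 0 + 2(58.06) = 116.1
Total out = 696.4 mol; y_B = 121.3 / 696.4 = 0.1742.

0.174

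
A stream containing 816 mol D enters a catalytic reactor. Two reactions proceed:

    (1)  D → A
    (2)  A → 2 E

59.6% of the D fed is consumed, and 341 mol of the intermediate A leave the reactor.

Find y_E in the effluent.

Conversion of D: D consumed = 1ξ₁ = 0.596 × 816 → ξ₁ = 486.3 mol.
A balance: n_A = 0 + 1ξ₁ − 1ξ₂ = 341 → ξ₂ = (1·486.3 − 341)/1 = 145.3 mol.
Outlet amounts (n = n₀ + Σ ν·ξ):
  D: 816 − 1(486.3) = 329.7
  A: 0 + 1(486.3) − 1(145.3) = 341
  E: 0 + 2(145.3) = 290.7
Total out = 961.3 mol; y_E = 290.7 / 961.3 = 0.3024.

0.302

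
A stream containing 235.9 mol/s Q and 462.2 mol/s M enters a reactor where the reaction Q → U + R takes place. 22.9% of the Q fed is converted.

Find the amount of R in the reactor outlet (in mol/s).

Q reacted = 0.229 × 235.9 = 54.02 mol/s; ν_Q = −1, so ξ = 54.02/1 = 54.02 mol/s.
Outlet amounts (n = n₀ + ν ξ):
  Q: 235.9 − 1(54.02) = 181.9
  U: 0 + 1(54.02) = 54.02
  R: 0 + 1(54.02) = 54.02
  M: 462.2 (inert)

54 mol/s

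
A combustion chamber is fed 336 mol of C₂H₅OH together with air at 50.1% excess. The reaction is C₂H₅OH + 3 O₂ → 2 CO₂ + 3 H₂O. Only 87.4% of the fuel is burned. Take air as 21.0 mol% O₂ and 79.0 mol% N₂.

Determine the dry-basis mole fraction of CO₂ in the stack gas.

Stoichiometric O₂ = 3 × 336 = 1008 mol; O₂ fed = 1008 × 1.501 = 1513 mol.
N₂ fed = 1513 × 79/21 = 5692 mol.
Fuel reacted = 0.874 × 336 → ξ = 293.7 mol.
Outlet (n = n₀ + ν ξ):
  C₂H₅OH: 336 − 1(293.7) = 42.34
  O₂: 1513 − 3(293.7) = 632
  N₂: 5692 (inert)
  CO₂: 0 + 2(293.7) = 587.3
  H₂O: 0 + 3(293.7) = 881
Dry total = 6953 mol; y_CO₂ (dry) = 587.3 / 6953 = 0.08447.

0.0845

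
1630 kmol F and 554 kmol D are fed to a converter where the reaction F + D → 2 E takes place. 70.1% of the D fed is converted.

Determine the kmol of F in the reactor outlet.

D reacted = 0.701 × 554 = 388.4 kmol; ν_D = −1, so ξ = 388.4/1 = 388.4 kmol.
Outlet amounts (n = n₀ + ν ξ):
  F: 1630 − 1(388.4) = 1242
  D: 554 − 1(388.4) = 165.6
  E: 0 + 2(388.4) = 776.7

1240 kmol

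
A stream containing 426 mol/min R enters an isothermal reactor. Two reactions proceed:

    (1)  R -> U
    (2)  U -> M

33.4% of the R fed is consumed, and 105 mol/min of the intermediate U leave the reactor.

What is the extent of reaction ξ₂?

Conversion of R: R consumed = 1ξ₁ = 0.334 × 426 → ξ₁ = 142.3 mol/min.
U balance: n_U = 0 + 1ξ₁ − 1ξ₂ = 105 → ξ₂ = (1·142.3 − 105)/1 = 37.28 mol/min.
Outlet amounts (n = n₀ + Σ ν·ξ):
  R: 426 − 1(142.3) = 283.7
  U: 0 + 1(142.3) − 1(37.28) = 105
  M: 0 + 1(37.28) = 37.28

ξ₂ = 37.3 mol/min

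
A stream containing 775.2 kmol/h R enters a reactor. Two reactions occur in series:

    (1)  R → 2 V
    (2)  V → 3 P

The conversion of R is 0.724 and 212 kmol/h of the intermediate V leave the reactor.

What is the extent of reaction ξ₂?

Conversion of R: R consumed = 1ξ₁ = 0.724 × 775.2 → ξ₁ = 561.2 kmol/h.
V balance: n_V = 0 + 2ξ₁ − 1ξ₂ = 212 → ξ₂ = (2·561.2 − 212)/1 = 910.5 kmol/h.
Outlet amounts (n = n₀ + Σ ν·ξ):
  R: 775.2 − 1(561.2) = 214
  V: 0 + 2(561.2) − 1(910.5) = 212
  P: 0 + 3(910.5) = 2731

ξ₂ = 910 kmol/h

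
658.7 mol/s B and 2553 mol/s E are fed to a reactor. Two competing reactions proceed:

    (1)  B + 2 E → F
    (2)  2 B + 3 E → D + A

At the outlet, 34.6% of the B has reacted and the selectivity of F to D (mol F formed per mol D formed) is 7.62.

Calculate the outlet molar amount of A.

23.7 mol/s

Conversion of B: B consumed = 0.346 × 658.7 = 227.9 mol/s = 1ξ₁ + 2ξ₂.
Selectivity: 1ξ₁ / (1ξ₂) = 7.62 → ξ₁ = 7.62 ξ₂.
Substitute: (1·7.62 + 2) ξ₂ = 227.9 → ξ₂ = 23.69 mol/s, ξ₁ = 180.5 mol/s.
Outlet amounts (n = n₀ + Σ ν·ξ):
  B: 658.7 − 1(180.5) − 2(23.69) = 430.8
  E: 2553 − 2(180.5) − 3(23.69) = 2121
  F: 0 + 1(180.5) = 180.5
  D: 0 + 1(23.69) = 23.69
  A: 0 + 1(23.69) = 23.69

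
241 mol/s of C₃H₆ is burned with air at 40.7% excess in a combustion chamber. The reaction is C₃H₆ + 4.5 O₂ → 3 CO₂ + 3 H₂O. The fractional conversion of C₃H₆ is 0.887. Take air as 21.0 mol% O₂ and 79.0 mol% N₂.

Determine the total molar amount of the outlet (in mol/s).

Stoichiometric O₂ = 4.5 × 241 = 1084 mol/s; O₂ fed = 1084 × 1.407 = 1526 mol/s.
N₂ fed = 1526 × 79/21 = 5740 mol/s.
Fuel reacted = 0.887 × 241 → ξ = 213.8 mol/s.
Outlet (n = n₀ + ν ξ):
  C₃H₆: 241 − 1(213.8) = 27.23
  O₂: 1526 − 4.5(213.8) = 563.9
  N₂: 5740 (inert)
  CO₂: 0 + 3(213.8) = 641.3
  H₂O: 0 + 3(213.8) = 641.3
Total out = 27.23 + 563.9 + 5740 + 641.3 + 641.3 = 7614 mol/s.

7610 mol/s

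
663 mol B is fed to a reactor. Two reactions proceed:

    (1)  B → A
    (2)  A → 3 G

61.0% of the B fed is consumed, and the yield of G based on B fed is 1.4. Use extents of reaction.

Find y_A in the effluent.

Conversion of B: B consumed = 1ξ₁ = 0.61 × 663 → ξ₁ = 404.4 mol.
Yield of G: 3ξ₂ / 663 = 1.4 → ξ₂ = 309.4 mol.
Outlet amounts (n = n₀ + Σ ν·ξ):
  B: 663 − 1(404.4) = 258.6
  A: 0 + 1(404.4) − 1(309.4) = 95.03
  G: 0 + 3(309.4) = 928.2
Total out = 1282 mol; y_A = 95.03 / 1282 = 0.07414.

0.0741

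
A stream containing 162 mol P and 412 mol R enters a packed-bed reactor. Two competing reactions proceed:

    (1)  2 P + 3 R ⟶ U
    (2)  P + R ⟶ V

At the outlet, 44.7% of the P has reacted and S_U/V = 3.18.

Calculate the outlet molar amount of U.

31.3 mol

Conversion of P: P consumed = 0.447 × 162 = 72.41 mol = 2ξ₁ + 1ξ₂.
Selectivity: 1ξ₁ / (1ξ₂) = 3.18 → ξ₁ = 3.18 ξ₂.
Substitute: (2·3.18 + 1) ξ₂ = 72.41 → ξ₂ = 9.839 mol, ξ₁ = 31.29 mol.
Outlet amounts (n = n₀ + Σ ν·ξ):
  P: 162 − 2(31.29) − 1(9.839) = 89.59
  R: 412 − 3(31.29) − 1(9.839) = 308.3
  U: 0 + 1(31.29) = 31.29
  V: 0 + 1(9.839) = 9.839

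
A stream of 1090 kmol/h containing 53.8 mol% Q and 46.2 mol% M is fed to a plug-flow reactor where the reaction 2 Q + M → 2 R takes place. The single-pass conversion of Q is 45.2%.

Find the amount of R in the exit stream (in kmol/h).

Q reacted = 0.452 × 586.4 = 265.1 kmol/h; ν_Q = −2, so ξ = 265.1/2 = 132.5 kmol/h.
Outlet amounts (n = n₀ + ν ξ):
  Q: 586.4 − 2(132.5) = 321.4
  M: 503.6 − 1(132.5) = 371
  R: 0 + 2(132.5) = 265.1

265 kmol/h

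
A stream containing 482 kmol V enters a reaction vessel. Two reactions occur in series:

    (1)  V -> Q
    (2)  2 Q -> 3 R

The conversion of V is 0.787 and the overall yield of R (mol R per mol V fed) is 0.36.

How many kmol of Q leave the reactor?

264 kmol

Conversion of V: V consumed = 1ξ₁ = 0.787 × 482 → ξ₁ = 379.3 kmol.
Yield of R: 3ξ₂ / 482 = 0.36 → ξ₂ = 57.84 kmol.
Outlet amounts (n = n₀ + Σ ν·ξ):
  V: 482 − 1(379.3) = 102.7
  Q: 0 + 1(379.3) − 2(57.84) = 263.7
  R: 0 + 3(57.84) = 173.5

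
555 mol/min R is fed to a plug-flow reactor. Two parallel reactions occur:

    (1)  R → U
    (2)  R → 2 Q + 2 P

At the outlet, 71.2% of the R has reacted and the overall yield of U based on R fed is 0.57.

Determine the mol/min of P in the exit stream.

Yield of U: 1ξ₁ / 555 = 0.57 → ξ₁ = 316.3 mol/min.
Conversion of R: 1ξ₁ + 1ξ₂ = 0.712 × 555 = 395.2 → ξ₂ = 78.81 mol/min.
Outlet amounts (n = n₀ + Σ ν·ξ):
  R: 555 − 1(316.3) − 1(78.81) = 159.8
  U: 0 + 1(316.3) = 316.3
  Q: 0 + 2(78.81) = 157.6
  P: 0 + 2(78.81) = 157.6

158 mol/min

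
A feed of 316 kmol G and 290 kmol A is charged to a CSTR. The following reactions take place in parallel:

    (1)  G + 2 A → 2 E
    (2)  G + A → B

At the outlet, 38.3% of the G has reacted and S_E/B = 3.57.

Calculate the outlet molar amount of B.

43.5 kmol

Conversion of G: G consumed = 0.383 × 316 = 121 kmol = 1ξ₁ + 1ξ₂.
Selectivity: 2ξ₁ / (1ξ₂) = 3.57 → ξ₁ = 1.785 ξ₂.
Substitute: (1·1.785 + 1) ξ₂ = 121 → ξ₂ = 43.46 kmol, ξ₁ = 77.57 kmol.
Outlet amounts (n = n₀ + Σ ν·ξ):
  G: 316 − 1(77.57) − 1(43.46) = 195
  A: 290 − 2(77.57) − 1(43.46) = 91.4
  E: 0 + 2(77.57) = 155.1
  B: 0 + 1(43.46) = 43.46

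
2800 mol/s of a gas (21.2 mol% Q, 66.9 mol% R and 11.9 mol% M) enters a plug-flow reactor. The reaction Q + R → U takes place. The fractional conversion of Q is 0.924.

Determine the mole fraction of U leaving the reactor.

Q reacted = 0.924 × 593.6 = 548.5 mol/s; ν_Q = −1, so ξ = 548.5/1 = 548.5 mol/s.
Outlet amounts (n = n₀ + ν ξ):
  Q: 593.6 − 1(548.5) = 45.11
  R: 1873 − 1(548.5) = 1325
  U: 0 + 1(548.5) = 548.5
  M: 333.2 (inert)
Total out = 2252 mol/s; y_U = 548.5 / 2252 = 0.2436.

0.244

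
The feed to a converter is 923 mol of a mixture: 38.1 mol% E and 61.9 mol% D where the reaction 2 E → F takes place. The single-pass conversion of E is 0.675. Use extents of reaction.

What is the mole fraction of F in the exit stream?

0.148

E reacted = 0.675 × 351.7 = 237.4 mol; ν_E = −2, so ξ = 237.4/2 = 118.7 mol.
Outlet amounts (n = n₀ + ν ξ):
  E: 351.7 − 2(118.7) = 114.3
  F: 0 + 1(118.7) = 118.7
  D: 571.3 (inert)
Total out = 804.3 mol; y_F = 118.7 / 804.3 = 0.1476.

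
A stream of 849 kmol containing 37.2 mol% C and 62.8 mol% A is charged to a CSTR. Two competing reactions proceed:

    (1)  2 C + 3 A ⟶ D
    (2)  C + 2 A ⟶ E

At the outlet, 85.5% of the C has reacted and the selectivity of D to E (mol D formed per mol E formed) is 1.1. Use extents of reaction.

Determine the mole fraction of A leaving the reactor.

0.278

Conversion of C: C consumed = 0.855 × 315.8 = 270 kmol = 2ξ₁ + 1ξ₂.
Selectivity: 1ξ₁ / (1ξ₂) = 1.1 → ξ₁ = 1.1 ξ₂.
Substitute: (2·1.1 + 1) ξ₂ = 270 → ξ₂ = 84.39 kmol, ξ₁ = 92.82 kmol.
Outlet amounts (n = n₀ + Σ ν·ξ):
  C: 315.8 − 2(92.82) − 1(84.39) = 45.8
  A: 533.2 − 3(92.82) − 2(84.39) = 85.93
  D: 0 + 1(92.82) = 92.82
  E: 0 + 1(84.39) = 84.39
Total out = 308.9 kmol; y_A = 85.93 / 308.9 = 0.2781.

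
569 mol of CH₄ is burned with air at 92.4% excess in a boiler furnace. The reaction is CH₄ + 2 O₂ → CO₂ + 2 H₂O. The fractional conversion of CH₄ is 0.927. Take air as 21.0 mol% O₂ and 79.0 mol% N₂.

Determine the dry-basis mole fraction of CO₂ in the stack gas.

Stoichiometric O₂ = 2 × 569 = 1138 mol; O₂ fed = 1138 × 1.924 = 2190 mol.
N₂ fed = 2190 × 79/21 = 8237 mol.
Fuel reacted = 0.927 × 569 → ξ = 527.5 mol.
Outlet (n = n₀ + ν ξ):
  CH₄: 569 − 1(527.5) = 41.54
  O₂: 2190 − 2(527.5) = 1135
  N₂: 8237 (inert)
  CO₂: 0 + 1(527.5) = 527.5
  H₂O: 0 + 2(527.5) = 1055
Dry total = 9940 mol; y_CO₂ (dry) = 527.5 / 9940 = 0.05306.

0.0531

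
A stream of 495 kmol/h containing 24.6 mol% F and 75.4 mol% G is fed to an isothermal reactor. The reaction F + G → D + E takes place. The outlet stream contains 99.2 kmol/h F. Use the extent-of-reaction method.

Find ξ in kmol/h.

For F: n = n₀ − 1ξ → 99.2 = 121.8 − 1ξ, giving ξ = 22.57 kmol/h.
Outlet amounts (n = n₀ + ν ξ):
  F: 121.8 − 1(22.57) = 99.2
  G: 373.2 − 1(22.57) = 350.7
  D: 0 + 1(22.57) = 22.57
  E: 0 + 1(22.57) = 22.57

ξ = 22.6 kmol/h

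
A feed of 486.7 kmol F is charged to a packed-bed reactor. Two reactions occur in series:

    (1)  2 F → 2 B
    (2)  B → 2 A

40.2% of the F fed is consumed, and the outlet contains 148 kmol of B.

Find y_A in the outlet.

Conversion of F: F consumed = 2ξ₁ = 0.402 × 486.7 → ξ₁ = 97.83 kmol.
B balance: n_B = 0 + 2ξ₁ − 1ξ₂ = 148 → ξ₂ = (2·97.83 − 148)/1 = 47.65 kmol.
Outlet amounts (n = n₀ + Σ ν·ξ):
  F: 486.7 − 2(97.83) = 291
  B: 0 + 2(97.83) − 1(47.65) = 148
  A: 0 + 2(47.65) = 95.31
Total out = 534.4 kmol; y_A = 95.31 / 534.4 = 0.1784.

0.178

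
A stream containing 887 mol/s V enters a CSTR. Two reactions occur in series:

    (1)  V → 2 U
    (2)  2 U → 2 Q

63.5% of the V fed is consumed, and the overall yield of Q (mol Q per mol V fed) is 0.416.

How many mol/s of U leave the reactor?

757 mol/s

Conversion of V: V consumed = 1ξ₁ = 0.635 × 887 → ξ₁ = 563.2 mol/s.
Yield of Q: 2ξ₂ / 887 = 0.416 → ξ₂ = 184.5 mol/s.
Outlet amounts (n = n₀ + Σ ν·ξ):
  V: 887 − 1(563.2) = 323.8
  U: 0 + 2(563.2) − 2(184.5) = 757.5
  Q: 0 + 2(184.5) = 369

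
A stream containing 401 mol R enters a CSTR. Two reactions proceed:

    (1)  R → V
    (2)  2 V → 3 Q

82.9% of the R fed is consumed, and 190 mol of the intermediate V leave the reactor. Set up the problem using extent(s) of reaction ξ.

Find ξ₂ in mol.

Conversion of R: R consumed = 1ξ₁ = 0.829 × 401 → ξ₁ = 332.4 mol.
V balance: n_V = 0 + 1ξ₁ − 2ξ₂ = 190 → ξ₂ = (1·332.4 − 190)/2 = 71.21 mol.
Outlet amounts (n = n₀ + Σ ν·ξ):
  R: 401 − 1(332.4) = 68.57
  V: 0 + 1(332.4) − 2(71.21) = 190
  Q: 0 + 3(71.21) = 213.6

ξ₂ = 71.2 mol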